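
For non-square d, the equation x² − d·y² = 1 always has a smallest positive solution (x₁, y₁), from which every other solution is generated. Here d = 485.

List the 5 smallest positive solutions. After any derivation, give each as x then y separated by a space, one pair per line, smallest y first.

969 44
1877921 85272
3639409929 165257092
7053174564481 320268159024
13669048666554249 620679526931420

√485 = [22; 44, …], period ℓ=1 (odd) → k=1
a_0=22:  p_0=22·1+0=22,  q_0=22·0+1=1
a_1=44:  p_1=44·22+1=969,  q_1=44·1+0=44
(x₁, y₁) = (969, 44);  969² − 485·44² = 1 ✓
(x_2, y_2) = (969·969 + 485·44·44, 969·44 + 44·969) = (1877921, 85272)
(x_3, y_3) = (969·1877921 + 485·44·85272, 969·85272 + 44·1877921) = (3639409929, 165257092)
(x_4, y_4) = (969·3639409929 + 485·44·165257092, 969·165257092 + 44·3639409929) = (7053174564481, 320268159024)
(x_5, y_5) = (969·7053174564481 + 485·44·320268159024, 969·320268159024 + 44·7053174564481) = (13669048666554249, 620679526931420)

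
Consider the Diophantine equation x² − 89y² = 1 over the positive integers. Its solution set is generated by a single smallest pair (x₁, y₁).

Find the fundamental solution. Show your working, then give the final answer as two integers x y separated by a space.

500001 53000

√89 = [9; 2,3,3,2,18, …], period ℓ=5 (odd) → k=9
step 0: (9, 1)  from 9·(1,0) + (0,1)
…
step 5: (9217, 977)  from 18·(500,53) + (217,23)
…
step 7: (66019, 6998)  from 3·(18934,2007) + (9217,977)
step 8: (216991, 23001)  from 3·(66019,6998) + (18934,2007)
step 9: (500001, 53000)  from 2·(216991,23001) + (66019,6998)
(x₁, y₁) = (500001, 53000);  500001² − 89·53000² = 1 ✓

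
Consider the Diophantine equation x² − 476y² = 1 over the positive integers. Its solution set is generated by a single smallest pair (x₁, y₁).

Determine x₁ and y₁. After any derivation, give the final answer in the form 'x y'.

28799 1320

√476 → a₀=21, period (1,4,2,10,2,4,1,42); ℓ=8 even so k=7
k=0  a_k=21  p_k/q_k = 21/1
k=1  a_k=1  p_k/q_k = 22/1
k=2  a_k=4  p_k/q_k = 109/5
…
k=4  a_k=10  p_k/q_k = 2509/115
…
k=6  a_k=4  p_k/q_k = 23541/1079
k=7  a_k=1  p_k/q_k = 28799/1320
→ (28799, 1320).  Check: 28799²=829382401, 476·1320²=829382400, difference 1.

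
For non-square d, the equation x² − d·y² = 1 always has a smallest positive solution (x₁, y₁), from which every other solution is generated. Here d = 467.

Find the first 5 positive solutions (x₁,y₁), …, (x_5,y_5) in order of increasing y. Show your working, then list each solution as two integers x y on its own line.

[21; 1,1,1,1,3,…,1,1,42] for √467; ℓ=14 ⇒ convergent index 13
a_0=21:  p_0=21·1+0=21,  q_0=21·0+1=1
…
a_6=3:  p_6=3·389+108=1275,  q_6=3·18+5=59
…
a_8=3:  p_8=3·27164+1275=82767,  q_8=3·1257+59=3830
…
a_10=1:  p_10=1·275465+82767=358232,  q_10=1·12747+3830=16577
a_11=1:  p_11=1·358232+275465=633697,  q_11=1·16577+12747=29324
a_12=1:  p_12=1·633697+358232=991929,  q_12=1·29324+16577=45901
a_13=1:  p_13=1·991929+633697=1625626,  q_13=1·45901+29324=75225
(x₁, y₁) = (1625626, 75225);  1625626² − 467·75225² = 1 ✓
k=2:  x_2 = 1625626·1625626+467·75225·75225 = 5285319783751,  y_2 = 1625626·75225+75225·1625626 = 244575431700
k=3:  x_3 = 1625626·5285319783751+467·75225·244575431700 = 17183906517558380626,  y_3 = 1625626·244575431700+75225·5285319783751 = 795176361465413175
k=4:  x_4 = 1625626·17183906517558380626+467·75225·795176361465413175 = 55869210433019434807260001,  y_4 = 1625626·795176361465413175+75225·17183906517558380626 = 2585318735566902940613400
k=5:  x_5 = 1625626·55869210433019434807260001+467·75225·2585318735566902940613400 = 181644882158758119549456134390626,  y_5 = 1625626·2585318735566902940613400+75225·55869210433019434807260001 = 8405522709648569143113732563625

1625626 75225
5285319783751 244575431700
17183906517558380626 795176361465413175
55869210433019434807260001 2585318735566902940613400
181644882158758119549456134390626 8405522709648569143113732563625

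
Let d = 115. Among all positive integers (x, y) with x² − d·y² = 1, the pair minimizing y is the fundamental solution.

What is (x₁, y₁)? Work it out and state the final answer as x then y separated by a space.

1126 105

√115 → a₀=10, period (1,2,1,1,1,1,1,2,1,20); ℓ=10 even so k=9
i=0: a=10 ⇒ p=10, q=1
i=1: a=1 ⇒ p=11, q=1
i=2: a=2 ⇒ p=32, q=3
i=3: a=1 ⇒ p=43, q=4
…
i=5: a=1 ⇒ p=118, q=11
…
i=8: a=2 ⇒ p=815, q=76
i=9: a=1 ⇒ p=1126, q=105
→ (1126, 105).  Check: 1126²=1267876, 115·105²=1267875, difference 1.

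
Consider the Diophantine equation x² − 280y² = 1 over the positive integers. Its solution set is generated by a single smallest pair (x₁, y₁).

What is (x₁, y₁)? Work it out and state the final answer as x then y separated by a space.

d=280: √d = [16; 1,2,1,2,1,32] (ℓ=6, even), read p_5/q_5
i=0: a=16 ⇒ p=16, q=1
…
i=2: a=2 ⇒ p=50, q=3
…
i=4: a=2 ⇒ p=184, q=11
i=5: a=1 ⇒ p=251, q=15
fundamental: x₁=251, y₁=15  (since 63001 − 280·225 = 1)

251 15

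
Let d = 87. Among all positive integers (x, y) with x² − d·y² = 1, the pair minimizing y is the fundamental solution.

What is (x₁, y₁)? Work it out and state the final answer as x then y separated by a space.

√87 = [9; 3,18, …], period ℓ=2 (even) → k=1
a_0=9:  p_0=9·1+0=9,  q_0=9·0+1=1
a_1=3:  p_1=3·9+1=28,  q_1=3·1+0=3
(x₁, y₁) = (28, 3);  28² − 87·3² = 1 ✓

28 3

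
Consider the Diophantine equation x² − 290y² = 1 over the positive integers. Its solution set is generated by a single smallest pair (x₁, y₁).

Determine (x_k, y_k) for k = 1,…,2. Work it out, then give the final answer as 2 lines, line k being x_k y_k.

[17; 34] for √290; ℓ=1 ⇒ convergent index 1
a_0=17:  p_0=17·1+0=17,  q_0=17·0+1=1
a_1=34:  p_1=34·17+1=579,  q_1=34·1+0=34
→ (579, 34).  Check: 579²=335241, 290·34²=335240, difference 1.
k=2:  x_2 = 579·579+290·34·34 = 670481,  y_2 = 579·34+34·579 = 39372

579 34
670481 39372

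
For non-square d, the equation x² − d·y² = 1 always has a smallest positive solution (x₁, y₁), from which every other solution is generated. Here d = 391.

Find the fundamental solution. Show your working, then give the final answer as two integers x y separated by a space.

7338680 371133

[19; 1,3,2,2,1,…,3,1,38] for √391; ℓ=16 ⇒ convergent index 15
i=0: a=19 ⇒ p=19, q=1
i=1: a=1 ⇒ p=20, q=1
i=2: a=3 ⇒ p=79, q=4
i=3: a=2 ⇒ p=178, q=9
i=4: a=2 ⇒ p=435, q=22
i=5: a=1 ⇒ p=613, q=31
i=6: a=1 ⇒ p=1048, q=53
i=7: a=2 ⇒ p=2709, q=137
…
i=11: a=1 ⇒ p=268013, q=13554
i=12: a=2 ⇒ p=696292, q=35213
…
i=14: a=3 ⇒ p=5678083, q=287153
i=15: a=1 ⇒ p=7338680, q=371133
→ (7338680, 371133).  Check: 7338680²=53856224142400, 391·371133²=53856224142399, difference 1.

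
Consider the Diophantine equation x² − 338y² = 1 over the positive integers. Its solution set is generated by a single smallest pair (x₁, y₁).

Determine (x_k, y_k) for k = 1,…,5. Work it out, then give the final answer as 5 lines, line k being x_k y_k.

114243 6214
26102926097 1419812004
5964153172084899 324407165539730
1362725501650887306817 74122495624090936776
311363698964240484013304163 16935952534841634614661406

[18; 2,1,1,2,36] for √338; ℓ=5 ⇒ convergent index 9
step 0: (18, 1)  from 18·(1,0) + (0,1)
…
step 5: (8696, 473)  from 36·(239,13) + (92,5)
…
step 7: (26327, 1432)  from 1·(17631,959) + (8696,473)
step 8: (43958, 2391)  from 1·(26327,1432) + (17631,959)
step 9: (114243, 6214)  from 2·(43958,2391) + (26327,1432)
→ (114243, 6214).  Check: 114243²=13051463049, 338·6214²=13051463048, difference 1.
(114243+6214√338)^2 = 26102926097 + 1419812004√338
(114243+6214√338)^3 = 5964153172084899 + 324407165539730√338
(114243+6214√338)^4 = 1362725501650887306817 + 74122495624090936776√338
(114243+6214√338)^5 = 311363698964240484013304163 + 16935952534841634614661406√338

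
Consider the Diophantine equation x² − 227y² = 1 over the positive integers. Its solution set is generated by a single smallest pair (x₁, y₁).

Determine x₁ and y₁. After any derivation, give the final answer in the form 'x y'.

d=227: √d = [15; 15,30] (ℓ=2, even), read p_1/q_1
step 0: (15, 1)  from 15·(1,0) + (0,1)
step 1: (226, 15)  from 15·(15,1) + (1,0)
fundamental: x₁=226, y₁=15  (since 51076 − 227·225 = 1)

226 15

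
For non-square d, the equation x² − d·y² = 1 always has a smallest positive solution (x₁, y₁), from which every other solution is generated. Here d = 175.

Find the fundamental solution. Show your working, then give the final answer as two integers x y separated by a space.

2024 153

√175 → a₀=13, period (4,2,1,2,4,26); ℓ=6 even so k=5
k=0  a_k=13  p_k/q_k = 13/1
…
k=4  a_k=2  p_k/q_k = 463/35
k=5  a_k=4  p_k/q_k = 2024/153
→ (2024, 153).  Check: 2024²=4096576, 175·153²=4096575, difference 1.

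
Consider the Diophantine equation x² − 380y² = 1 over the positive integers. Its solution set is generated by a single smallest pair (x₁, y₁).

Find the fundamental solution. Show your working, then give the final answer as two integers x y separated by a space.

[19; 2,38] for √380; ℓ=2 ⇒ convergent index 1
step 0: (19, 1)  from 19·(1,0) + (0,1)
step 1: (39, 2)  from 2·(19,1) + (1,0)
fundamental: x₁=39, y₁=2  (since 1521 − 380·4 = 1)

39 2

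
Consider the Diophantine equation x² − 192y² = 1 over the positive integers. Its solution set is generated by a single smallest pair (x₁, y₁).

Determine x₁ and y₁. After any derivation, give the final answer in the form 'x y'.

[13; 1,5,1,26] for √192; ℓ=4 ⇒ convergent index 3
i=0: a=13 ⇒ p=13, q=1
…
i=2: a=5 ⇒ p=83, q=6
i=3: a=1 ⇒ p=97, q=7
(x₁, y₁) = (97, 7);  97² − 192·7² = 1 ✓

97 7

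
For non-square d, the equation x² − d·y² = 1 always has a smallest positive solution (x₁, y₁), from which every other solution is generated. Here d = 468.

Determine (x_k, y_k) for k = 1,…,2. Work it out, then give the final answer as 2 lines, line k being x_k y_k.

√468 → a₀=21, period (1,1,1,2,1,1,1,42); ℓ=8 even so k=7
a_0=21:  p_0=21·1+0=21,  q_0=21·0+1=1
a_1=1:  p_1=1·21+1=22,  q_1=1·1+0=1
a_2=1:  p_2=1·22+21=43,  q_2=1·1+1=2
…
a_6=1:  p_6=1·238+173=411,  q_6=1·11+8=19
a_7=1:  p_7=1·411+238=649,  q_7=1·19+11=30
fundamental: x₁=649, y₁=30  (since 421201 − 468·900 = 1)
(x_2, y_2) = (649·649 + 468·30·30, 649·30 + 30·649) = (842401, 38940)

649 30
842401 38940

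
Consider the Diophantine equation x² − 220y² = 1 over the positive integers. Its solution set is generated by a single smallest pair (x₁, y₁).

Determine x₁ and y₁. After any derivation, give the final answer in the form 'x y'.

89 6

√220 → a₀=14, period (1,4,1,28); ℓ=4 even so k=3
i=0: a=14 ⇒ p=14, q=1
…
i=2: a=4 ⇒ p=74, q=5
i=3: a=1 ⇒ p=89, q=6
fundamental: x₁=89, y₁=6  (since 7921 − 220·36 = 1)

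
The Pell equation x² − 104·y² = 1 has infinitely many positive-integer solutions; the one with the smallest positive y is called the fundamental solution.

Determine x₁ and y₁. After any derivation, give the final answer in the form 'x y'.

d=104: √d = [10; 5,20] (ℓ=2, even), read p_1/q_1
step 0: (10, 1)  from 10·(1,0) + (0,1)
step 1: (51, 5)  from 5·(10,1) + (1,0)
(x₁, y₁) = (51, 5);  51² − 104·5² = 1 ✓

51 5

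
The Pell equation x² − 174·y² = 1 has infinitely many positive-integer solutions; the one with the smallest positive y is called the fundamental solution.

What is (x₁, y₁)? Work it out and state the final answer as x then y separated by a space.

d=174: √d = [13; 5,4,5,26] (ℓ=4, even), read p_3/q_3
k=0  a_k=13  p_k/q_k = 13/1
…
k=2  a_k=4  p_k/q_k = 277/21
k=3  a_k=5  p_k/q_k = 1451/110
(x₁, y₁) = (1451, 110);  1451² − 174·110² = 1 ✓

1451 110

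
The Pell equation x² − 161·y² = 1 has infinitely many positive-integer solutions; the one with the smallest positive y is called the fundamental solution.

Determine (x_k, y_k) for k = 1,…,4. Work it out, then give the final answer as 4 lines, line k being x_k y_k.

11775 928
277301249 21854400
6530444402175 514671119072
153791965393920001 12120504832291200

√161 = [12; 1,2,4,1,2,1,4,2,1,24, …], period ℓ=10 (even) → k=9
step 0: (12, 1)  from 12·(1,0) + (0,1)
…
step 4: (203, 16)  from 1·(165,13) + (38,3)
step 5: (571, 45)  from 2·(203,16) + (165,13)
step 6: (774, 61)  from 1·(571,45) + (203,16)
step 7: (3667, 289)  from 4·(774,61) + (571,45)
step 8: (8108, 639)  from 2·(3667,289) + (774,61)
step 9: (11775, 928)  from 1·(8108,639) + (3667,289)
fundamental: x₁=11775, y₁=928  (since 138650625 − 161·861184 = 1)
n=2: (11775,928)∘(11775,928) = (11775·11775+161·928·928, 11775·928+928·11775) = (277301249,21854400)
n=3: (277301249,21854400)∘(11775,928) = (11775·277301249+161·928·21854400, 11775·21854400+928·277301249) = (6530444402175,514671119072)
n=4: (6530444402175,514671119072)∘(11775,928) = (11775·6530444402175+161·928·514671119072, 11775·514671119072+928·6530444402175) = (153791965393920001,12120504832291200)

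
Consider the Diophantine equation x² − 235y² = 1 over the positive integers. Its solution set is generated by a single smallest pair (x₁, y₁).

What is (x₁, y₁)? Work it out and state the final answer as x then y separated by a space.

√235 → a₀=15, period (3,30); ℓ=2 even so k=1
k=0  a_k=15  p_k/q_k = 15/1
k=1  a_k=3  p_k/q_k = 46/3
(x₁, y₁) = (46, 3);  46² − 235·3² = 1 ✓

46 3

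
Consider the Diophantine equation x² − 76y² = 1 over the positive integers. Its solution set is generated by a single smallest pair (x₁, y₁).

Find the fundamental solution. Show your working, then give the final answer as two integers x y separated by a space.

√76 = [8; 1,2,1,1,5,4,5,1,1,2,1,16, …], period ℓ=12 (even) → k=11
i=0: a=8 ⇒ p=8, q=1
i=1: a=1 ⇒ p=9, q=1
…
i=3: a=1 ⇒ p=35, q=4
…
i=6: a=4 ⇒ p=1421, q=163
…
i=10: a=2 ⇒ p=41488, q=4759
i=11: a=1 ⇒ p=57799, q=6630
fundamental: x₁=57799, y₁=6630  (since 3340724401 − 76·43956900 = 1)

57799 6630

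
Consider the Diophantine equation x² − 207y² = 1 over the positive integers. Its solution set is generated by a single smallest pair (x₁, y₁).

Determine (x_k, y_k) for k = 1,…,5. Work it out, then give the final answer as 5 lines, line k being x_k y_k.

1151 80
2649601 184160
6099380351 423936240
14040770918401 975901040320
32321848554778751 2246523770880400

√207 → a₀=14, period (2,1,1,2,1,1,2,28); ℓ=8 even so k=7
a_0=14:  p_0=14·1+0=14,  q_0=14·0+1=1
a_1=2:  p_1=2·14+1=29,  q_1=2·1+0=2
…
a_5=1:  p_5=1·187+72=259,  q_5=1·13+5=18
a_6=1:  p_6=1·259+187=446,  q_6=1·18+13=31
a_7=2:  p_7=2·446+259=1151,  q_7=2·31+18=80
(x₁, y₁) = (1151, 80);  1151² − 207·80² = 1 ✓
n=2: (1151,80)∘(1151,80) = (1151·1151+207·80·80, 1151·80+80·1151) = (2649601,184160)
n=3: (2649601,184160)∘(1151,80) = (1151·2649601+207·80·184160, 1151·184160+80·2649601) = (6099380351,423936240)
n=4: (6099380351,423936240)∘(1151,80) = (1151·6099380351+207·80·423936240, 1151·423936240+80·6099380351) = (14040770918401,975901040320)
n=5: (14040770918401,975901040320)∘(1151,80) = (1151·14040770918401+207·80·975901040320, 1151·975901040320+80·14040770918401) = (32321848554778751,2246523770880400)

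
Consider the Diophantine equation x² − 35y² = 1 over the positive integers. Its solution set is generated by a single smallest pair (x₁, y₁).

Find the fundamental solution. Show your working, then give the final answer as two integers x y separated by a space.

6 1

d=35: √d = [5; 1,10] (ℓ=2, even), read p_1/q_1
step 0: (5, 1)  from 5·(1,0) + (0,1)
step 1: (6, 1)  from 1·(5,1) + (1,0)
(x₁, y₁) = (6, 1);  6² − 35·1² = 1 ✓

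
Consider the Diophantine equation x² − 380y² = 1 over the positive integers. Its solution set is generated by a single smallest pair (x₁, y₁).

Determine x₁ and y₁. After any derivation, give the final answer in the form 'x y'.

√380 → a₀=19, period (2,38); ℓ=2 even so k=1
step 0: (19, 1)  from 19·(1,0) + (0,1)
step 1: (39, 2)  from 2·(19,1) + (1,0)
→ (39, 2).  Check: 39²=1521, 380·2²=1520, difference 1.

39 2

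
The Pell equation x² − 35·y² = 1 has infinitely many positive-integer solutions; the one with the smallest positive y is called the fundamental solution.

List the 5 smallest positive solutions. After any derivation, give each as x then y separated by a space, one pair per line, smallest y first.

6 1
71 12
846 143
10081 1704
120126 20305

√35 → a₀=5, period (1,10); ℓ=2 even so k=1
step 0: (5, 1)  from 5·(1,0) + (0,1)
step 1: (6, 1)  from 1·(5,1) + (1,0)
→ (6, 1).  Check: 6²=36, 35·1²=35, difference 1.
n=2: (6,1)∘(6,1) = (6·6+35·1·1, 6·1+1·6) = (71,12)
n=3: (71,12)∘(6,1) = (6·71+35·1·12, 6·12+1·71) = (846,143)
n=4: (846,143)∘(6,1) = (6·846+35·1·143, 6·143+1·846) = (10081,1704)
n=5: (10081,1704)∘(6,1) = (6·10081+35·1·1704, 6·1704+1·10081) = (120126,20305)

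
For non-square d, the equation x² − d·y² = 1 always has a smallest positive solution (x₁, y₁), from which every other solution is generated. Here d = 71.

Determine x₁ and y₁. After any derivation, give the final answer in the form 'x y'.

√71 = [8; 2,2,1,7,1,2,2,16, …], period ℓ=8 (even) → k=7
k=0  a_k=8  p_k/q_k = 8/1
k=1  a_k=2  p_k/q_k = 17/2
k=2  a_k=2  p_k/q_k = 42/5
…
k=4  a_k=7  p_k/q_k = 455/54
…
k=6  a_k=2  p_k/q_k = 1483/176
k=7  a_k=2  p_k/q_k = 3480/413
fundamental: x₁=3480, y₁=413  (since 12110400 − 71·170569 = 1)

3480 413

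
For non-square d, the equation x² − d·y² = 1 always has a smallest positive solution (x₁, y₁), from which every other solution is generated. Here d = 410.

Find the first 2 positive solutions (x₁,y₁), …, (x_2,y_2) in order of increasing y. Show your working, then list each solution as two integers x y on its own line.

d=410: √d = [20; 4,40] (ℓ=2, even), read p_1/q_1
i=0: a=20 ⇒ p=20, q=1
i=1: a=4 ⇒ p=81, q=4
(x₁, y₁) = (81, 4);  81² − 410·4² = 1 ✓
(x_2, y_2) = (81·81 + 410·4·4, 81·4 + 4·81) = (13121, 648)

81 4
13121 648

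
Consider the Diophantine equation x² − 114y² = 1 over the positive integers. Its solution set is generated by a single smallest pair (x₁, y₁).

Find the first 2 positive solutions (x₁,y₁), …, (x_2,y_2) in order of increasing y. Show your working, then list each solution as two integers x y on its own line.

1025 96
2101249 196800

√114 → a₀=10, period (1,2,10,2,1,20); ℓ=6 even so k=5
i=0: a=10 ⇒ p=10, q=1
…
i=2: a=2 ⇒ p=32, q=3
i=3: a=10 ⇒ p=331, q=31
i=4: a=2 ⇒ p=694, q=65
i=5: a=1 ⇒ p=1025, q=96
fundamental: x₁=1025, y₁=96  (since 1050625 − 114·9216 = 1)
(x_2, y_2) = (1025·1025 + 114·96·96, 1025·96 + 96·1025) = (2101249, 196800)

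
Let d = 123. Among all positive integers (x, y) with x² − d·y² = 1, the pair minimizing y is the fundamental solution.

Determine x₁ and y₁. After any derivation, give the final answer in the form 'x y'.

122 11

[11; 11,22] for √123; ℓ=2 ⇒ convergent index 1
a_0=11:  p_0=11·1+0=11,  q_0=11·0+1=1
a_1=11:  p_1=11·11+1=122,  q_1=11·1+0=11
→ (122, 11).  Check: 122²=14884, 123·11²=14883, difference 1.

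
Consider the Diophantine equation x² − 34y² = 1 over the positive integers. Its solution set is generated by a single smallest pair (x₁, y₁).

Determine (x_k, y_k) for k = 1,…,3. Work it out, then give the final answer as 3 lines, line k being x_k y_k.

35 6
2449 420
171395 29394

√34 → a₀=5, period (1,4,1,10); ℓ=4 even so k=3
i=0: a=5 ⇒ p=5, q=1
…
i=2: a=4 ⇒ p=29, q=5
i=3: a=1 ⇒ p=35, q=6
fundamental: x₁=35, y₁=6  (since 1225 − 34·36 = 1)
(35+6√34)^2 = 2449 + 420√34
(35+6√34)^3 = 171395 + 29394√34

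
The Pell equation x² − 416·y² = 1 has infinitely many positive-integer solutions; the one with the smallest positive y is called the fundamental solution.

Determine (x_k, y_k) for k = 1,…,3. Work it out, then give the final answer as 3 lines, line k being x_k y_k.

5201 255
54100801 2652510
562756526801 27591408765

[20; 2,1,1,9,1,1,2,40] for √416; ℓ=8 ⇒ convergent index 7
k=0  a_k=20  p_k/q_k = 20/1
k=1  a_k=2  p_k/q_k = 41/2
k=2  a_k=1  p_k/q_k = 61/3
k=3  a_k=1  p_k/q_k = 102/5
k=4  a_k=9  p_k/q_k = 979/48
k=5  a_k=1  p_k/q_k = 1081/53
k=6  a_k=1  p_k/q_k = 2060/101
k=7  a_k=2  p_k/q_k = 5201/255
fundamental: x₁=5201, y₁=255  (since 27050401 − 416·65025 = 1)
n=2: (5201,255)∘(5201,255) = (5201·5201+416·255·255, 5201·255+255·5201) = (54100801,2652510)
n=3: (54100801,2652510)∘(5201,255) = (5201·54100801+416·255·2652510, 5201·2652510+255·54100801) = (562756526801,27591408765)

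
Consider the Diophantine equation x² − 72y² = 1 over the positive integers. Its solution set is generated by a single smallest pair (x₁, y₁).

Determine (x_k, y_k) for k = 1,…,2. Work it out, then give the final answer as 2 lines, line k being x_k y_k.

17 2
577 68

d=72: √d = [8; 2,16] (ℓ=2, even), read p_1/q_1
a_0=8:  p_0=8·1+0=8,  q_0=8·0+1=1
a_1=2:  p_1=2·8+1=17,  q_1=2·1+0=2
(x₁, y₁) = (17, 2);  17² − 72·2² = 1 ✓
n=2: (17,2)∘(17,2) = (17·17+72·2·2, 17·2+2·17) = (577,68)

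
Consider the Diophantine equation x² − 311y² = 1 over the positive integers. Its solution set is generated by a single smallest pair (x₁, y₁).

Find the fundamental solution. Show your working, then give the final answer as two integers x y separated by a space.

[17; 1,1,1,2,1,…,1,1,34] for √311; ℓ=16 ⇒ convergent index 15
a_0=17:  p_0=17·1+0=17,  q_0=17·0+1=1
a_1=1:  p_1=1·17+1=18,  q_1=1·1+0=1
a_2=1:  p_2=1·18+17=35,  q_2=1·1+1=2
a_3=1:  p_3=1·35+18=53,  q_3=1·2+1=3
…
a_5=1:  p_5=1·141+53=194,  q_5=1·8+3=11
…
a_7=3:  p_7=3·1305+194=4109,  q_7=3·74+11=233
…
a_9=3:  p_9=3·71158+4109=217583,  q_9=3·4035+233=12338
a_10=6:  p_10=6·217583+71158=1376656,  q_10=6·12338+4035=78063
…
a_12=2:  p_12=2·1594239+1376656=4565134,  q_12=2·90401+78063=258865
a_13=1:  p_13=1·4565134+1594239=6159373,  q_13=1·258865+90401=349266
a_14=1:  p_14=1·6159373+4565134=10724507,  q_14=1·349266+258865=608131
a_15=1:  p_15=1·10724507+6159373=16883880,  q_15=1·608131+349266=957397
fundamental: x₁=16883880, y₁=957397  (since 285065403854400 − 311·916609015609 = 1)

16883880 957397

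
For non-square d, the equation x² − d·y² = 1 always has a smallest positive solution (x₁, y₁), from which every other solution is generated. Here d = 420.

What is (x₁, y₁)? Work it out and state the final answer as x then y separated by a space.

d=420: √d = [20; 2,40] (ℓ=2, even), read p_1/q_1
k=0  a_k=20  p_k/q_k = 20/1
k=1  a_k=2  p_k/q_k = 41/2
fundamental: x₁=41, y₁=2  (since 1681 − 420·4 = 1)

41 2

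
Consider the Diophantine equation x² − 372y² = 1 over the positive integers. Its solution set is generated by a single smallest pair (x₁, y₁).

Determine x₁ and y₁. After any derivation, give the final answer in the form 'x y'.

12151 630

[19; 3,2,12,2,3,38] for √372; ℓ=6 ⇒ convergent index 5
i=0: a=19 ⇒ p=19, q=1
…
i=3: a=12 ⇒ p=1678, q=87
i=4: a=2 ⇒ p=3491, q=181
i=5: a=3 ⇒ p=12151, q=630
(x₁, y₁) = (12151, 630);  12151² − 372·630² = 1 ✓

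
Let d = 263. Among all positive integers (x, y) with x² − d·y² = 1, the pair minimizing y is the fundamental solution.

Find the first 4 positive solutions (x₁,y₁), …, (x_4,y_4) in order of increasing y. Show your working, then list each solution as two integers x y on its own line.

[16; 4,1,1,1,1,15,1,1,1,1,4,32] for √263; ℓ=12 ⇒ convergent index 11
k=0  a_k=16  p_k/q_k = 16/1
…
k=2  a_k=1  p_k/q_k = 81/5
k=3  a_k=1  p_k/q_k = 146/9
…
k=6  a_k=15  p_k/q_k = 5822/359
…
k=10  a_k=1  p_k/q_k = 30229/1864
k=11  a_k=4  p_k/q_k = 139128/8579
fundamental: x₁=139128, y₁=8579  (since 19356600384 − 263·73599241 = 1)
(x_2, y_2) = (139128·139128 + 263·8579·8579, 139128·8579 + 8579·139128) = (38713200767, 2387158224)
(x_3, y_3) = (139128·38713200767 + 263·8579·2387158224, 139128·2387158224 + 8579·38713200767) = (10772180392483224, 664241098768765)
(x_4, y_4) = (139128·10772180392483224 + 263·8579·664241098768765, 139128·664241098768765 + 8579·10772180392483224) = (2997423827252098776577, 184829071176614315616)

139128 8579
38713200767 2387158224
10772180392483224 664241098768765
2997423827252098776577 184829071176614315616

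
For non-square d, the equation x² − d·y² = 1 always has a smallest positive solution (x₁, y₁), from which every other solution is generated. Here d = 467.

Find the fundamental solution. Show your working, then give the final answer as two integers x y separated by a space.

1625626 75225

[21; 1,1,1,1,3,…,1,1,42] for √467; ℓ=14 ⇒ convergent index 13
i=0: a=21 ⇒ p=21, q=1
…
i=2: a=1 ⇒ p=43, q=2
…
i=5: a=3 ⇒ p=389, q=18
…
i=7: a=21 ⇒ p=27164, q=1257
i=8: a=3 ⇒ p=82767, q=3830
…
i=10: a=1 ⇒ p=358232, q=16577
…
i=12: a=1 ⇒ p=991929, q=45901
i=13: a=1 ⇒ p=1625626, q=75225
fundamental: x₁=1625626, y₁=75225  (since 2642659891876 − 467·5658800625 = 1)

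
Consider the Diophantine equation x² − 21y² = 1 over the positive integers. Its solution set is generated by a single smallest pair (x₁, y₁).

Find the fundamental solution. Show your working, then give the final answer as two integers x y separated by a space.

55 12

[4; 1,1,2,1,1,8] for √21; ℓ=6 ⇒ convergent index 5
step 0: (4, 1)  from 4·(1,0) + (0,1)
…
step 3: (23, 5)  from 2·(9,2) + (5,1)
step 4: (32, 7)  from 1·(23,5) + (9,2)
step 5: (55, 12)  from 1·(32,7) + (23,5)
→ (55, 12).  Check: 55²=3025, 21·12²=3024, difference 1.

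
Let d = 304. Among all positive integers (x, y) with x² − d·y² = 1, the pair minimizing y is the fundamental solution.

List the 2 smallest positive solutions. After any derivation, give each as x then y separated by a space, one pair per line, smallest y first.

d=304: √d = [17; 2,3,2,1,1,1,1,1,2,3,2,34] (ℓ=12, even), read p_11/q_11
a_0=17:  p_0=17·1+0=17,  q_0=17·0+1=1
…
a_5=1:  p_5=1·401+279=680,  q_5=1·23+16=39
a_6=1:  p_6=1·680+401=1081,  q_6=1·39+23=62
a_7=1:  p_7=1·1081+680=1761,  q_7=1·62+39=101
…
a_9=2:  p_9=2·2842+1761=7445,  q_9=2·163+101=427
a_10=3:  p_10=3·7445+2842=25177,  q_10=3·427+163=1444
a_11=2:  p_11=2·25177+7445=57799,  q_11=2·1444+427=3315
fundamental: x₁=57799, y₁=3315  (since 3340724401 − 304·10989225 = 1)
(57799+3315√304)^2 = 6681448801 + 383207370√304

57799 3315
6681448801 383207370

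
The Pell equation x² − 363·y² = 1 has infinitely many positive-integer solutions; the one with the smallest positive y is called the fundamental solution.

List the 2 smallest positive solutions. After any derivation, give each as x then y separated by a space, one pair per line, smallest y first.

362 19
262087 13756

√363 = [19; 19,38, …], period ℓ=2 (even) → k=1
i=0: a=19 ⇒ p=19, q=1
i=1: a=19 ⇒ p=362, q=19
(x₁, y₁) = (362, 19);  362² − 363·19² = 1 ✓
n=2: (362,19)∘(362,19) = (362·362+363·19·19, 362·19+19·362) = (262087,13756)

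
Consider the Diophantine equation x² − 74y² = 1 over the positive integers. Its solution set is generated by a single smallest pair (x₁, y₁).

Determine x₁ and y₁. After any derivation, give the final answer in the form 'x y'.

3699 430

√74 → a₀=8, period (1,1,1,1,16); ℓ=5 odd so k=9
a_0=8:  p_0=8·1+0=8,  q_0=8·0+1=1
a_1=1:  p_1=1·8+1=9,  q_1=1·1+0=1
a_2=1:  p_2=1·9+8=17,  q_2=1·1+1=2
a_3=1:  p_3=1·17+9=26,  q_3=1·2+1=3
a_4=1:  p_4=1·26+17=43,  q_4=1·3+2=5
a_5=16:  p_5=16·43+26=714,  q_5=16·5+3=83
a_6=1:  p_6=1·714+43=757,  q_6=1·83+5=88
…
a_8=1:  p_8=1·1471+757=2228,  q_8=1·171+88=259
a_9=1:  p_9=1·2228+1471=3699,  q_9=1·259+171=430
→ (3699, 430).  Check: 3699²=13682601, 74·430²=13682600, difference 1.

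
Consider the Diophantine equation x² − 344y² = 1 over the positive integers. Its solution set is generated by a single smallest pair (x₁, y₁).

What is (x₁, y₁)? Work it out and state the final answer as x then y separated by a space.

d=344: √d = [18; 1,1,4,1,3,1,4,1,1,36] (ℓ=10, even), read p_9/q_9
step 0: (18, 1)  from 18·(1,0) + (0,1)
step 1: (19, 1)  from 1·(18,1) + (1,0)
step 2: (37, 2)  from 1·(19,1) + (18,1)
step 3: (167, 9)  from 4·(37,2) + (19,1)
step 4: (204, 11)  from 1·(167,9) + (37,2)
…
step 6: (983, 53)  from 1·(779,42) + (204,11)
…
step 8: (5694, 307)  from 1·(4711,254) + (983,53)
step 9: (10405, 561)  from 1·(5694,307) + (4711,254)
fundamental: x₁=10405, y₁=561  (since 108264025 − 344·314721 = 1)

10405 561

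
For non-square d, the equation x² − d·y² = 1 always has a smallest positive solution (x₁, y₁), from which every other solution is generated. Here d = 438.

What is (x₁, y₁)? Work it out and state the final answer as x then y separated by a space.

293 14

d=438: √d = [20; 1,12,1,40] (ℓ=4, even), read p_3/q_3
i=0: a=20 ⇒ p=20, q=1
i=1: a=1 ⇒ p=21, q=1
i=2: a=12 ⇒ p=272, q=13
i=3: a=1 ⇒ p=293, q=14
fundamental: x₁=293, y₁=14  (since 85849 − 438·196 = 1)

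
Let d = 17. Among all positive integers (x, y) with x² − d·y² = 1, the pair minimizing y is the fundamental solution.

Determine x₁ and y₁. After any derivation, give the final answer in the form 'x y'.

[4; 8] for √17; ℓ=1 ⇒ convergent index 1
k=0  a_k=4  p_k/q_k = 4/1
k=1  a_k=8  p_k/q_k = 33/8
→ (33, 8).  Check: 33²=1089, 17·8²=1088, difference 1.

33 8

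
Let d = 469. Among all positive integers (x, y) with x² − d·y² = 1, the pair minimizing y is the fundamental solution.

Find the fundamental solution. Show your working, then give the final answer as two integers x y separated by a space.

√469 → a₀=21, period (1,1,1,10,6,10,1,1,1,42); ℓ=10 even so k=9
k=0  a_k=21  p_k/q_k = 21/1
k=1  a_k=1  p_k/q_k = 22/1
…
k=4  a_k=10  p_k/q_k = 693/32
…
k=6  a_k=10  p_k/q_k = 42923/1982
…
k=8  a_k=1  p_k/q_k = 90069/4159
k=9  a_k=1  p_k/q_k = 137215/6336
(x₁, y₁) = (137215, 6336);  137215² − 469·6336² = 1 ✓

137215 6336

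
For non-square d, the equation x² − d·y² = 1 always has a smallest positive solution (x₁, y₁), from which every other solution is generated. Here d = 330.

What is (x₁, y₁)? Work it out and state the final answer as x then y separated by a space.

109 6

[18; 6,36] for √330; ℓ=2 ⇒ convergent index 1
step 0: (18, 1)  from 18·(1,0) + (0,1)
step 1: (109, 6)  from 6·(18,1) + (1,0)
fundamental: x₁=109, y₁=6  (since 11881 − 330·36 = 1)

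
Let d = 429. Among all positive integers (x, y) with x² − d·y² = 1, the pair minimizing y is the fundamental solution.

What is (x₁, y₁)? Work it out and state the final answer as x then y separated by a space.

1524095 73584

[20; 1,2,2,9,1,12,1,9,2,2,1,40] for √429; ℓ=12 ⇒ convergent index 11
a_0=20:  p_0=20·1+0=20,  q_0=20·0+1=1
…
a_2=2:  p_2=2·21+20=62,  q_2=2·1+1=3
…
a_4=9:  p_4=9·145+62=1367,  q_4=9·7+3=66
a_5=1:  p_5=1·1367+145=1512,  q_5=1·66+7=73
a_6=12:  p_6=12·1512+1367=19511,  q_6=12·73+66=942
…
a_10=2:  p_10=2·438459+208718=1085636,  q_10=2·21169+10077=52415
a_11=1:  p_11=1·1085636+438459=1524095,  q_11=1·52415+21169=73584
fundamental: x₁=1524095, y₁=73584  (since 2322865569025 − 429·5414605056 = 1)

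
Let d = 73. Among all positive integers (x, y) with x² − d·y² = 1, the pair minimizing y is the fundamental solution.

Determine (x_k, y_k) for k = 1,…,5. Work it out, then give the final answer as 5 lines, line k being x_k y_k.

[8; 1,1,5,5,1,1,16] for √73; ℓ=7 ⇒ convergent index 13
i=0: a=8 ⇒ p=8, q=1
…
i=3: a=5 ⇒ p=94, q=11
i=4: a=5 ⇒ p=487, q=57
i=5: a=1 ⇒ p=581, q=68
i=6: a=1 ⇒ p=1068, q=125
i=7: a=16 ⇒ p=17669, q=2068
i=8: a=1 ⇒ p=18737, q=2193
i=9: a=1 ⇒ p=36406, q=4261
…
i=12: a=1 ⇒ p=1241008, q=145249
i=13: a=1 ⇒ p=2281249, q=267000
→ (2281249, 267000).  Check: 2281249²=5204097000001, 73·267000²=5204097000000, difference 1.
n=2: (2281249,267000)∘(2281249,267000) = (2281249·2281249+73·267000·267000, 2281249·267000+267000·2281249) = (10408194000001,1218186966000)
n=3: (10408194000001,1218186966000)∘(2281249,267000) = (2281249·10408194000001+73·267000·1218186966000, 2281249·1218186966000+267000·10408194000001) = (47487364308614281249,5557975596000801000)
n=4: (47487364308614281249,5557975596000801000)∘(2281249,267000) = (2281249·47487364308614281249+73·267000·5557975596000801000, 2281249·5557975596000801000+267000·47487364308614281249) = (216661004683313632776000001,25358252540801244373932000)
n=5: (216661004683313632776000001,25358252540801244373932000)∘(2281249,267000) = (2281249·216661004683313632776000001+73·267000·25358252540801244373932000, 2281249·25358252540801244373932000+267000·216661004683313632776000001) = (988515400545561595548925838281249,115696976500895037877980001335000)

2281249 267000
10408194000001 1218186966000
47487364308614281249 5557975596000801000
216661004683313632776000001 25358252540801244373932000
988515400545561595548925838281249 115696976500895037877980001335000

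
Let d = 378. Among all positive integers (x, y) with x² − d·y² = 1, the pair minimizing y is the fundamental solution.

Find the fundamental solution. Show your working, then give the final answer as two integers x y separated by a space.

d=378: √d = [19; 2,3,1,4,1,3,2,38] (ℓ=8, even), read p_7/q_7
step 0: (19, 1)  from 19·(1,0) + (0,1)
step 1: (39, 2)  from 2·(19,1) + (1,0)
step 2: (136, 7)  from 3·(39,2) + (19,1)
step 3: (175, 9)  from 1·(136,7) + (39,2)
…
step 5: (1011, 52)  from 1·(836,43) + (175,9)
step 6: (3869, 199)  from 3·(1011,52) + (836,43)
step 7: (8749, 450)  from 2·(3869,199) + (1011,52)
→ (8749, 450).  Check: 8749²=76545001, 378·450²=76545000, difference 1.

8749 450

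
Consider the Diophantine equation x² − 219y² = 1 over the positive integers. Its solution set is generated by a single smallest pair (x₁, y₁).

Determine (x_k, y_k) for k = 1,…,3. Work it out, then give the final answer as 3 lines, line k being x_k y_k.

√219 → a₀=14, period (1,3,1,28); ℓ=4 even so k=3
k=0  a_k=14  p_k/q_k = 14/1
k=1  a_k=1  p_k/q_k = 15/1
k=2  a_k=3  p_k/q_k = 59/4
k=3  a_k=1  p_k/q_k = 74/5
fundamental: x₁=74, y₁=5  (since 5476 − 219·25 = 1)
(74+5√219)^2 = 10951 + 740√219
(74+5√219)^3 = 1620674 + 109515√219

74 5
10951 740
1620674 109515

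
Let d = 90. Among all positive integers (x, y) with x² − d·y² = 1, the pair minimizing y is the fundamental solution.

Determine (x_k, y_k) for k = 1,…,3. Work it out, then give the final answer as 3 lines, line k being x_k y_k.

√90 → a₀=9, period (2,18); ℓ=2 even so k=1
step 0: (9, 1)  from 9·(1,0) + (0,1)
step 1: (19, 2)  from 2·(9,1) + (1,0)
fundamental: x₁=19, y₁=2  (since 361 − 90·4 = 1)
(19+2√90)^2 = 721 + 76√90
(19+2√90)^3 = 27379 + 2886√90

19 2
721 76
27379 2886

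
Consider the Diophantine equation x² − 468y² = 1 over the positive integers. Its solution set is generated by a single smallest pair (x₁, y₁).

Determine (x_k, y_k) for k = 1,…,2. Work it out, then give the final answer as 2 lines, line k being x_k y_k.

d=468: √d = [21; 1,1,1,2,1,1,1,42] (ℓ=8, even), read p_7/q_7
k=0  a_k=21  p_k/q_k = 21/1
k=1  a_k=1  p_k/q_k = 22/1
…
k=4  a_k=2  p_k/q_k = 173/8
k=5  a_k=1  p_k/q_k = 238/11
k=6  a_k=1  p_k/q_k = 411/19
k=7  a_k=1  p_k/q_k = 649/30
fundamental: x₁=649, y₁=30  (since 421201 − 468·900 = 1)
n=2: (649,30)∘(649,30) = (649·649+468·30·30, 649·30+30·649) = (842401,38940)

649 30
842401 38940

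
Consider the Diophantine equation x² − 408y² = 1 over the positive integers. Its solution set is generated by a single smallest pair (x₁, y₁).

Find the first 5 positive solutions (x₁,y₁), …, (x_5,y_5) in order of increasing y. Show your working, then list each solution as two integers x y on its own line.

101 5
20401 1010
4120901 204015
832401601 41210020
168141002501 8324220025

√408 = [20; 5,40, …], period ℓ=2 (even) → k=1
step 0: (20, 1)  from 20·(1,0) + (0,1)
step 1: (101, 5)  from 5·(20,1) + (1,0)
→ (101, 5).  Check: 101²=10201, 408·5²=10200, difference 1.
k=2:  x_2 = 101·101+408·5·5 = 20401,  y_2 = 101·5+5·101 = 1010
k=3:  x_3 = 101·20401+408·5·1010 = 4120901,  y_3 = 101·1010+5·20401 = 204015
k=4:  x_4 = 101·4120901+408·5·204015 = 832401601,  y_4 = 101·204015+5·4120901 = 41210020
k=5:  x_5 = 101·832401601+408·5·41210020 = 168141002501,  y_5 = 101·41210020+5·832401601 = 8324220025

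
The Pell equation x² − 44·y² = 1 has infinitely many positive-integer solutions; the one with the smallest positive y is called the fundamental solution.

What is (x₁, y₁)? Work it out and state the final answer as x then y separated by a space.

√44 → a₀=6, period (1,1,1,2,1,1,1,12); ℓ=8 even so k=7
i=0: a=6 ⇒ p=6, q=1
i=1: a=1 ⇒ p=7, q=1
i=2: a=1 ⇒ p=13, q=2
i=3: a=1 ⇒ p=20, q=3
i=4: a=2 ⇒ p=53, q=8
…
i=6: a=1 ⇒ p=126, q=19
i=7: a=1 ⇒ p=199, q=30
(x₁, y₁) = (199, 30);  199² − 44·30² = 1 ✓

199 30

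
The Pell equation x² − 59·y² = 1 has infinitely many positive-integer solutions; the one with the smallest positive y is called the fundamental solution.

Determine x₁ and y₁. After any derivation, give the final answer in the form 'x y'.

530 69

√59 = [7; 1,2,7,2,1,14, …], period ℓ=6 (even) → k=5
a_0=7:  p_0=7·1+0=7,  q_0=7·0+1=1
a_1=1:  p_1=1·7+1=8,  q_1=1·1+0=1
a_2=2:  p_2=2·8+7=23,  q_2=2·1+1=3
a_3=7:  p_3=7·23+8=169,  q_3=7·3+1=22
a_4=2:  p_4=2·169+23=361,  q_4=2·22+3=47
a_5=1:  p_5=1·361+169=530,  q_5=1·47+22=69
(x₁, y₁) = (530, 69);  530² − 59·69² = 1 ✓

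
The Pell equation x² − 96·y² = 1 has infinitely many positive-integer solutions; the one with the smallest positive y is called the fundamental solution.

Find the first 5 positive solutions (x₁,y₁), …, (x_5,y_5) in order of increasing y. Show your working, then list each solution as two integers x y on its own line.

49 5
4801 490
470449 48015
46099201 4704980
4517251249 461040025

√96 = [9; 1,3,1,18, …], period ℓ=4 (even) → k=3
k=0  a_k=9  p_k/q_k = 9/1
…
k=2  a_k=3  p_k/q_k = 39/4
k=3  a_k=1  p_k/q_k = 49/5
(x₁, y₁) = (49, 5);  49² − 96·5² = 1 ✓
(x_2, y_2) = (49·49 + 96·5·5, 49·5 + 5·49) = (4801, 490)
(x_3, y_3) = (49·4801 + 96·5·490, 49·490 + 5·4801) = (470449, 48015)
(x_4, y_4) = (49·470449 + 96·5·48015, 49·48015 + 5·470449) = (46099201, 4704980)
(x_5, y_5) = (49·46099201 + 96·5·4704980, 49·4704980 + 5·46099201) = (4517251249, 461040025)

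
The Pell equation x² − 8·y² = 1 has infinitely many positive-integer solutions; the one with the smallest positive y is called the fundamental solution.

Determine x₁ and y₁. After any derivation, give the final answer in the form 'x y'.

√8 → a₀=2, period (1,4); ℓ=2 even so k=1
a_0=2:  p_0=2·1+0=2,  q_0=2·0+1=1
a_1=1:  p_1=1·2+1=3,  q_1=1·1+0=1
(x₁, y₁) = (3, 1);  3² − 8·1² = 1 ✓

3 1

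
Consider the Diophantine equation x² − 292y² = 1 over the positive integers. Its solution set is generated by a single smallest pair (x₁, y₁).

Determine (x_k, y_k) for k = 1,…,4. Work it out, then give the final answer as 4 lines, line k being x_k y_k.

[17; 11,2,1,3,8,3,1,2,11,34] for √292; ℓ=10 ⇒ convergent index 9
step 0: (17, 1)  from 17·(1,0) + (0,1)
…
step 2: (393, 23)  from 2·(188,11) + (17,1)
step 3: (581, 34)  from 1·(393,23) + (188,11)
…
step 5: (17669, 1034)  from 8·(2136,125) + (581,34)
step 6: (55143, 3227)  from 3·(17669,1034) + (2136,125)
…
step 8: (200767, 11749)  from 2·(72812,4261) + (55143,3227)
step 9: (2281249, 133500)  from 11·(200767,11749) + (72812,4261)
fundamental: x₁=2281249, y₁=133500  (since 5204097000001 − 292·17822250000 = 1)
(x_2, y_2) = (2281249·2281249 + 292·133500·133500, 2281249·133500 + 133500·2281249) = (10408194000001, 609093483000)
(x_3, y_3) = (2281249·10408194000001 + 292·133500·609093483000, 2281249·609093483000 + 133500·10408194000001) = (47487364308614281249, 2778987798000400500)
(x_4, y_4) = (2281249·47487364308614281249 + 292·133500·2778987798000400500, 2281249·2778987798000400500 + 133500·47487364308614281249) = (216661004683313632776000001, 12679126270400622186966000)

2281249 133500
10408194000001 609093483000
47487364308614281249 2778987798000400500
216661004683313632776000001 12679126270400622186966000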